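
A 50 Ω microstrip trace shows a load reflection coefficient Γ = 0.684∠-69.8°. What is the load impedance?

Z_L ≈ 26.7 − j64.5 Ω

Z_L = Z_0·(1 + Γ)/(1 − Γ) = 50·(1.24 − j0.642)/(0.764 + j0.642)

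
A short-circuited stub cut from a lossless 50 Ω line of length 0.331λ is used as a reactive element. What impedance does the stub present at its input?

Z_in ≈ −j89.6 Ω

βl = 2π × 0.331 = 119°
tan(βl) = -1.79
For a short-circuited stub, Z_in = jZ_0·tan(βl)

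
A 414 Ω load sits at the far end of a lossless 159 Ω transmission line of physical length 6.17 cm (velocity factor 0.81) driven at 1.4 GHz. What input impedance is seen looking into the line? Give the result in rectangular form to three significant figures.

Z_in ≈ 90.2 + j97.1 Ω

λ = v/f = 0.81·c / 1.4 GHz = 0.174 m
βl = 2π·l/λ = 2π × 0.355 = 128°
tan(βl) = tan(128°) = -1.28
Z_in = Z_0·(Z_L + jZ_0·tanβl)/(Z_0 + jZ_L·tanβl)
     = 159·(414 − j204)/(159 − j530)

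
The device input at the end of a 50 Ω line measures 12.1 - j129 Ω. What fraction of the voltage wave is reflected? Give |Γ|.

|Γ| ≈ 0.939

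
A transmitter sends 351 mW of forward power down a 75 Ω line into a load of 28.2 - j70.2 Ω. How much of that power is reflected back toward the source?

P_reflected ≈ 160 mW

|Γ| = |(-46.8 − j70.2)/(103.2 − j70.2)| = 0.676
|Γ|² = 0.457
P_refl = |Γ|²·P_inc = 160 mW, P_del = (1 − |Γ|²)·P_inc = 191 mW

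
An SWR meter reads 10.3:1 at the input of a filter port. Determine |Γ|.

|Γ| ≈ 0.823

|Γ| = (S − 1)/(S + 1) = (10.3 − 1)/(10.3 + 1) = 9.3/11.3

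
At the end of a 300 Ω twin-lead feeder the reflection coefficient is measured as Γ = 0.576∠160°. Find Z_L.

Z_L ≈ 83 + j49 Ω

Z_L = Z_0·(1 + Γ)/(1 − Γ) = 300·(0.459 + j0.197)/(1.54 − j0.197)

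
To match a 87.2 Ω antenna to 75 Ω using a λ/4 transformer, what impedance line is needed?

Z_qwt ≈ 80.9 Ω

Z_qwt = √(Z_0·R_L) = √(75 × 87.2) = √6540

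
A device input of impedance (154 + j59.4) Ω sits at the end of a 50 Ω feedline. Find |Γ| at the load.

|Γ| ≈ 0.564

Γ = (Z_L − Z_0)/(Z_L + Z_0) = (104 + j59.4)/(204 + j59.4)
|Γ| = 120/212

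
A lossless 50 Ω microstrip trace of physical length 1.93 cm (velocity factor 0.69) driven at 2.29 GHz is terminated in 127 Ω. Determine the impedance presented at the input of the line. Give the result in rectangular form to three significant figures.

λ = v/f = 0.69·c / 2.29 GHz = 0.0904 m
βl = 2π·l/λ = 2π × 0.214 = 76.9°
tan(βl) = tan(76.9°) = 4.29
Z_in = Z_0·(Z_L + jZ_0·tanβl)/(Z_0 + jZ_L·tanβl)
     = 50·(127 + j214)/(50 + j544)

Z_in ≈ 20.6 − j9.78 Ω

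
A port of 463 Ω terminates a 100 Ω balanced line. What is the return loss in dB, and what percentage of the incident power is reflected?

Γ = (463 − 100)/(463 + 100) = 0.645
RL = −20·log₁₀(0.645) = 3.81 dB
P_refl/P_inc = |Γ|² = 0.416

RL ≈ 3.81 dB; 41.6% of incident power reflected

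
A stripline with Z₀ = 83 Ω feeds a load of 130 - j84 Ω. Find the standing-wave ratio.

VSWR ≈ 2.45

Γ = (Z_L − Z_0)/(Z_L + Z_0) = (47 − j84)/(213 − j84)
|Γ| = 96.3/229 = 0.42
VSWR = (1 + |Γ|)/(1 − |Γ|) = 1.42/0.58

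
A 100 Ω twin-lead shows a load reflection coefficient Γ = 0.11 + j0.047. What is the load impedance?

Z_L = Z_0·(1 + Γ)/(1 − Γ) = 100·(1.11 + j0.047)/(0.89 − j0.047)

Z_L ≈ 124 + j11.8 Ω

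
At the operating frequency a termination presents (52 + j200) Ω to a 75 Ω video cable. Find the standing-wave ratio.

VSWR ≈ 12.3

Γ = (Z_L − Z_0)/(Z_L + Z_0) = (-23 + j200)/(127 + j200)
|Γ| = 201/237 = 0.85
VSWR = (1 + |Γ|)/(1 − |Γ|) = 1.85/0.15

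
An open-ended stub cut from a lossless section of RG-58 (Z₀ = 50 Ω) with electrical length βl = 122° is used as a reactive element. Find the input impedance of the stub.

tan(βl) = -1.6
For an open-ended stub, Z_in = −jZ_0·cot(βl) = −jZ_0/tan(βl)

Z_in ≈ +j31.2 Ω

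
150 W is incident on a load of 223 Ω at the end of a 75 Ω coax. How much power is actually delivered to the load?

Γ = (223 − 75)/(223 + 75) = 0.497
|Γ|² = 0.247
P_refl = |Γ|²·P_inc = 37 W, P_del = (1 − |Γ|²)·P_inc = 113 W

P_delivered ≈ 113 W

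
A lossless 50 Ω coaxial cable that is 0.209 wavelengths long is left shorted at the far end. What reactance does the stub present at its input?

βl = 2π × 0.209 = 75.2°
tan(βl) = 3.8
For a shorted stub, Z_in = jZ_0·tan(βl)

X_in ≈ 190 Ω (inductive)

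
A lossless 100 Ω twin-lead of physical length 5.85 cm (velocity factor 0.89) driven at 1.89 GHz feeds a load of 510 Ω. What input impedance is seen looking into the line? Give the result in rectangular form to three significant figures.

λ = v/f = 0.89·c / 1.89 GHz = 0.141 m
βl = 2π·l/λ = 2π × 0.414 = 149°
tan(βl) = tan(149°) = -0.599
Z_in = Z_0·(Z_L + jZ_0·tanβl)/(Z_0 + jZ_L·tanβl)
     = 100·(510 − j59.9)/(100 − j306)

Z_in ≈ 67.1 + j145 Ω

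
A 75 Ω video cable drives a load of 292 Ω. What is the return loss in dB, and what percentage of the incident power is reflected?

RL ≈ 4.56 dB; 35% of incident power reflected

Γ = (292 − 75)/(292 + 75) = 0.591
RL = −20·log₁₀(0.591) = 4.56 dB
P_refl/P_inc = |Γ|² = 0.35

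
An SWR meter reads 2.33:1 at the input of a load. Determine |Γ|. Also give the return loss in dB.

|Γ| ≈ 0.399; return loss ≈ 7.97 dB

|Γ| = (S − 1)/(S + 1) = (2.33 − 1)/(2.33 + 1) = 1.33/3.33
RL = −20·log₁₀|Γ| = −20·log₁₀(0.399)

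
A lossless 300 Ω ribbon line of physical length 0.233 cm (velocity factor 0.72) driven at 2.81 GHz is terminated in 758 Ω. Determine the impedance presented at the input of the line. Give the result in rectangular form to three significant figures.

Z_in ≈ 635 − j252 Ω

λ = v/f = 0.72·c / 2.81 GHz = 0.0769 m
βl = 2π·l/λ = 2π × 0.0303 = 10.9°
tan(βl) = tan(10.9°) = 0.193
Z_in = Z_0·(Z_L + jZ_0·tanβl)/(Z_0 + jZ_L·tanβl)
     = 300·(758 + j57.8)/(300 + j146)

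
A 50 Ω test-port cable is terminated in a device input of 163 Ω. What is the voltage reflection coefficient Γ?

Γ = (Z_L − Z_0)/(Z_L + Z_0) = (163 − 50)/(163 + 50) = 113/213

Γ = 0.531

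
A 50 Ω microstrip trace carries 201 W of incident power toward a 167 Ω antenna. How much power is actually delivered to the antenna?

Γ = (167 − 50)/(167 + 50) = 0.539
|Γ|² = 0.291
P_refl = |Γ|²·P_inc = 58.4 W, P_del = (1 − |Γ|²)·P_inc = 143 W

P_delivered ≈ 143 W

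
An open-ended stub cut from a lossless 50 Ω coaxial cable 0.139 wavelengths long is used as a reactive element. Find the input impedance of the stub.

βl = 2π × 0.139 = 50°
tan(βl) = 1.19
For an open-ended stub, Z_in = −jZ_0·cot(βl) = −jZ_0/tan(βl)

Z_in ≈ −j41.9 Ω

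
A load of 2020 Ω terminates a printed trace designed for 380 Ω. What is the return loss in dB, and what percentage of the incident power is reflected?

Γ = (2020 − 380)/(2020 + 380) = 0.683
RL = −20·log₁₀(0.683) = 3.31 dB
P_refl/P_inc = |Γ|² = 0.467

RL ≈ 3.31 dB; 46.7% of incident power reflected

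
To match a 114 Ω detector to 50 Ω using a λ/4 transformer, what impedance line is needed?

Z_qwt = √(Z_0·R_L) = √(50 × 114) = √5700

Z_qwt ≈ 75.5 Ω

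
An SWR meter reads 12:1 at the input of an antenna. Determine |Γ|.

|Γ| = (S − 1)/(S + 1) = (12 − 1)/(12 + 1) = 11/13

|Γ| ≈ 0.846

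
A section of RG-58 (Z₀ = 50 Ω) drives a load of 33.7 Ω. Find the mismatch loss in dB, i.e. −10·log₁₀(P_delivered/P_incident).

mismatch loss ≈ 0.168 dB

Γ = (33.7 − 50)/(33.7 + 50) = -0.195
|Γ|² = 0.0379, so P_del/P_inc = 1 − |Γ|² = 0.962
ML = −10·log₁₀(1 − |Γ|²)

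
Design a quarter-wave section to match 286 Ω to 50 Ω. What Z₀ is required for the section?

Z_qwt = √(Z_0·R_L) = √(50 × 286) = √14300

Z_qwt ≈ 120 Ω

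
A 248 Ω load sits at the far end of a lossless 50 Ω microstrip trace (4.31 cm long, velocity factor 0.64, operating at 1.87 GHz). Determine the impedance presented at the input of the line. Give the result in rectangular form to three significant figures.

Z_in ≈ 38.1 + j76.7 Ω

λ = v/f = 0.64·c / 1.87 GHz = 0.103 m
βl = 2π·l/λ = 2π × 0.42 = 151°
tan(βl) = tan(151°) = -0.552
Z_in = Z_0·(Z_L + jZ_0·tanβl)/(Z_0 + jZ_L·tanβl)
     = 50·(248 − j27.6)/(50 − j137)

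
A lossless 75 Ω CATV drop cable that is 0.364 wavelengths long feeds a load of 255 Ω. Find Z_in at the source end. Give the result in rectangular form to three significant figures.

βl = 2π × 0.364 = 131°
tan(βl) = tan(131°) = -1.15
Z_in = Z_0·(Z_L + jZ_0·tanβl)/(Z_0 + jZ_L·tanβl)
     = 75·(255 − j86.2)/(75 − j293)

Z_in ≈ 36.4 + j56 Ω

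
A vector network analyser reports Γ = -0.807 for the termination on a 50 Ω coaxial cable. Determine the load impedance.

Z_L ≈ 5.34 Ω

Z_L = Z_0·(1 + Γ)/(1 − Γ) = 50·(0.193)/(1.81)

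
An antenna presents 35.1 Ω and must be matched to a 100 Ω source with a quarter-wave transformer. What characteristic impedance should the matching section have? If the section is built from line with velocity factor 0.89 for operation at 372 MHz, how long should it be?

Z_qwt = √(Z_0·R_L) = √(100 × 35.1) = √3510
λ = 0.89·c/f = 0.718 m, so l = λ/4 = 0.179 m

Z_qwt ≈ 59.2 Ω; length ≈ 17.9 cm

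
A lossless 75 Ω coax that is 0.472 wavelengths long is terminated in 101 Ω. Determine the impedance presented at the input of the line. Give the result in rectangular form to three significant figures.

βl = 2π × 0.472 = 170°
tan(βl) = tan(170°) = -0.178
Z_in = Z_0·(Z_L + jZ_0·tanβl)/(Z_0 + jZ_L·tanβl)
     = 75·(101 − j13.3)/(75 − j18)

Z_in ≈ 98.5 + j10.3 Ω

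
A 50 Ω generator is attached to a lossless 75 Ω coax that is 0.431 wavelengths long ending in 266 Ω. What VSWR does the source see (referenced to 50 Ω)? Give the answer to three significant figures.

βl = 2π × 0.431 = 155°
tan(βl) = -0.463
Z_in = Z_0·(Z_L + jZ_0·tanβl)/(Z_0 + jZ_L·tanβl) = 87.4 + j109 Ω
Γ_s = (Z_in − Z_s)/(Z_in + Z_s) = (37.4 + j109)/(137 + j109), |Γ_s| = 0.656
VSWR = (1 + |Γ_s|)/(1 − |Γ_s|)

VSWR ≈ 4.82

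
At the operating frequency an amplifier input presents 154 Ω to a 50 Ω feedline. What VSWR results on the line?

For a purely resistive load, VSWR = R_L/Z_0 or Z_0/R_L (whichever > 1) = 154/50

VSWR ≈ 3.08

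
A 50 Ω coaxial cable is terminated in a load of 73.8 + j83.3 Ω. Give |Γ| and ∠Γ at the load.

Γ = (Z_L − Z_0)/(Z_L + Z_0) = (23.8 + j83.3)/(123.8 + j83.3)
|Γ| = 86.6/149 = 0.581

Γ ≈ 0.581 ∠ 40.1°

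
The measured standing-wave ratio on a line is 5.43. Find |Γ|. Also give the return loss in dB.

|Γ| ≈ 0.689; return loss ≈ 3.24 dB

|Γ| = (S − 1)/(S + 1) = (5.43 − 1)/(5.43 + 1) = 4.43/6.43
RL = −20·log₁₀|Γ| = −20·log₁₀(0.689)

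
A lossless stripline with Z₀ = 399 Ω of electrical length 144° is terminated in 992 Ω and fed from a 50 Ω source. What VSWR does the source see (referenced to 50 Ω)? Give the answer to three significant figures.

VSWR ≈ 14.2

tan(βl) = -0.727
Z_in = Z_0·(Z_L + jZ_0·tanβl)/(Z_0 + jZ_L·tanβl) = 356 + j352 Ω
Γ_s = (Z_in − Z_s)/(Z_in + Z_s) = (306 + j352)/(406 + j352), |Γ_s| = 0.868
VSWR = (1 + |Γ_s|)/(1 − |Γ_s|)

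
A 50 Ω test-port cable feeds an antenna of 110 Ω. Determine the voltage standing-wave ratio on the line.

VSWR ≈ 2.2

Γ = (110 − 50)/(110 + 50) = 0.375
VSWR = (1 + 0.375)/(1 − 0.375)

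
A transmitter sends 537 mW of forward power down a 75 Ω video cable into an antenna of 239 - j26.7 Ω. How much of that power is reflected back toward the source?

P_reflected ≈ 149 mW

|Γ| = |(164 − j26.7)/(314 − j26.7)| = 0.527
|Γ|² = 0.278
P_refl = |Γ|²·P_inc = 149 mW, P_del = (1 − |Γ|²)·P_inc = 388 mW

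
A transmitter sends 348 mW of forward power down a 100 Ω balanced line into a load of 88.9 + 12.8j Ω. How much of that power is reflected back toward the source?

|Γ| = |(-11.1 + j12.8)/(188.9 + j12.8)| = 0.0895
|Γ|² = 0.00801
P_refl = |Γ|²·P_inc = 2.79 mW, P_del = (1 − |Γ|²)·P_inc = 345 mW

P_reflected ≈ 2.79 mW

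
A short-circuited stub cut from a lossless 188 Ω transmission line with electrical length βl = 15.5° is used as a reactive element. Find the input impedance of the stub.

tan(βl) = 0.277
For a short-circuited stub, Z_in = jZ_0·tan(βl)

Z_in ≈ +j52.1 Ω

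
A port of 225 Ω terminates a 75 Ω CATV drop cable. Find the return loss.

RL ≈ 6.02 dB

Γ = (225 − 75)/(225 + 75) = 0.5
RL = −20·log₁₀|Γ| = −20·log₁₀(0.5)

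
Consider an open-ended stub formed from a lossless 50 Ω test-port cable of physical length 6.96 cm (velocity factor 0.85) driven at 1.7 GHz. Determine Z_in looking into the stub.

Z_in ≈ +j217 Ω

λ = v/f = 0.85·c / 1.7 GHz = 0.15 m
βl = 2π·l/λ = 2π × 0.464 = 167°
tan(βl) = -0.23
For an open-ended stub, Z_in = −jZ_0·cot(βl) = −jZ_0/tan(βl)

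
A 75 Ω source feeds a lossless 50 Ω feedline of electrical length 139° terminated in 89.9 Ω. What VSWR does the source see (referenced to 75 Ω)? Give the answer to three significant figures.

VSWR ≈ 1.97

tan(βl) = -0.869
Z_in = Z_0·(Z_L + jZ_0·tanβl)/(Z_0 + jZ_L·tanβl) = 45.8 + j28.2 Ω
Γ_s = (Z_in − Z_s)/(Z_in + Z_s) = (-29.2 + j28.2)/(121 + j28.2), |Γ_s| = 0.327
VSWR = (1 + |Γ_s|)/(1 − |Γ_s|)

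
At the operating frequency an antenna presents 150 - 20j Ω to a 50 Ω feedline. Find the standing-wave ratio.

VSWR ≈ 3.06

Γ = (Z_L − Z_0)/(Z_L + Z_0) = (100 − j20)/(200 − j20)
|Γ| = 102/201 = 0.507
VSWR = (1 + |Γ|)/(1 − |Γ|) = 1.51/0.493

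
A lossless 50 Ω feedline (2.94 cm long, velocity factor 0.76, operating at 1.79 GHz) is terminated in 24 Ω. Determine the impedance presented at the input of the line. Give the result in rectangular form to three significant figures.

Z_in ≈ 99.4 + j19 Ω

λ = v/f = 0.76·c / 1.79 GHz = 0.127 m
βl = 2π·l/λ = 2π × 0.231 = 83.1°
tan(βl) = tan(83.1°) = 8.26
Z_in = Z_0·(Z_L + jZ_0·tanβl)/(Z_0 + jZ_L·tanβl)
     = 50·(24 + j413)/(50 + j198)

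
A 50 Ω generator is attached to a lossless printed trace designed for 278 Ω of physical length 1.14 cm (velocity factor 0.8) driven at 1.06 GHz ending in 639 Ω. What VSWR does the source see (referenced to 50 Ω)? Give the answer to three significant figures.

VSWR ≈ 11.8

λ = v/f = 0.8·c / 1.06 GHz = 0.226 m
βl = 2π·l/λ = 2π × 0.0503 = 18.1°
tan(βl) = 0.327
Z_in = Z_0·(Z_L + jZ_0·tanβl)/(Z_0 + jZ_L·tanβl) = 452 − j249 Ω
Γ_s = (Z_in − Z_s)/(Z_in + Z_s) = (402 − j249)/(502 − j249), |Γ_s| = 0.844
VSWR = (1 + |Γ_s|)/(1 − |Γ_s|)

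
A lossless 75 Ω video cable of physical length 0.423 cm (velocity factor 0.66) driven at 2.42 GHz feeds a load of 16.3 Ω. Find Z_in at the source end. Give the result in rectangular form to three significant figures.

Z_in ≈ 18.1 + j23.9 Ω

λ = v/f = 0.66·c / 2.42 GHz = 0.0818 m
βl = 2π·l/λ = 2π × 0.0517 = 18.6°
tan(βl) = tan(18.6°) = 0.337
Z_in = Z_0·(Z_L + jZ_0·tanβl)/(Z_0 + jZ_L·tanβl)
     = 75·(16.3 + j25.3)/(75 + j5.49)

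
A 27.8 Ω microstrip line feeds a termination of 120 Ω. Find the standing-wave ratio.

VSWR ≈ 4.32

Γ = (120 − 27.8)/(120 + 27.8) = 0.624
VSWR = (1 + 0.624)/(1 − 0.624)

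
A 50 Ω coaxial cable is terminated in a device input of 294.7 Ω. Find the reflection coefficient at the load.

Γ = 0.71

Γ = (Z_L − Z_0)/(Z_L + Z_0) = (294.7 − 50)/(294.7 + 50) = 244.7/344.7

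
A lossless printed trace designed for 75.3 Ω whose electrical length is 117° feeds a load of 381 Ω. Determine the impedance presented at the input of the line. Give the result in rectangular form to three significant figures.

tan(βl) = tan(117°) = -1.96
Z_in = Z_0·(Z_L + jZ_0·tanβl)/(Z_0 + jZ_L·tanβl)
     = 75.3·(381 − j148)/(75.3 − j748)

Z_in ≈ 18.6 + j36.5 Ω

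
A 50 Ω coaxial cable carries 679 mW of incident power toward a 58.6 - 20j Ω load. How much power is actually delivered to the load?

|Γ| = |(8.6 − j20)/(108.6 − j20)| = 0.197
|Γ|² = 0.0389
P_refl = |Γ|²·P_inc = 26.4 mW, P_del = (1 − |Γ|²)·P_inc = 653 mW

P_delivered ≈ 653 mW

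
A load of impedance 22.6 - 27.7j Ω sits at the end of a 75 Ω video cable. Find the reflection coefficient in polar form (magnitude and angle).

Γ = (Z_L − Z_0)/(Z_L + Z_0) = (-52.4 − j27.7)/(97.6 − j27.7)
|Γ| = 59.3/101 = 0.584

Γ ≈ 0.584 ∠ -136°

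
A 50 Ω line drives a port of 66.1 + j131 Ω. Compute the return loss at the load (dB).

RL ≈ 2.45 dB

Γ = (16.1 + j131)/(116.1 + j131), |Γ| = 0.754
RL = −20·log₁₀|Γ| = −20·log₁₀(0.754)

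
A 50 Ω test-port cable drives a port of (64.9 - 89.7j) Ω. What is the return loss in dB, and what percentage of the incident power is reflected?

RL ≈ 4.1 dB; 38.9% of incident power reflected

Γ = (14.9 − j89.7)/(114.9 − j89.7), |Γ| = 0.624
RL = −20·log₁₀(0.624) = 4.1 dB
P_refl/P_inc = |Γ|² = 0.389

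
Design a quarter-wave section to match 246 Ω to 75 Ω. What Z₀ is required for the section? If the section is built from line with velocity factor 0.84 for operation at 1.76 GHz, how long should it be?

Z_qwt ≈ 136 Ω; length ≈ 3.58 cm

Z_qwt = √(Z_0·R_L) = √(75 × 246) = √18450
λ = 0.84·c/f = 0.143 m, so l = λ/4 = 0.0358 m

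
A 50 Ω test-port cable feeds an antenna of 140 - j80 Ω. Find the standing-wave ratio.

VSWR ≈ 3.81

Γ = (Z_L − Z_0)/(Z_L + Z_0) = (90 − j80)/(190 − j80)
|Γ| = 120/206 = 0.584
VSWR = (1 + |Γ|)/(1 − |Γ|) = 1.58/0.416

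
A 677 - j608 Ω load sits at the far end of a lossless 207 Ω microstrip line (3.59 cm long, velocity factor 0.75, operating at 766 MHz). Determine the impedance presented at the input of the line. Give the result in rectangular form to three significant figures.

λ = v/f = 0.75·c / 766 MHz = 0.294 m
βl = 2π·l/λ = 2π × 0.122 = 44°
tan(βl) = tan(44°) = 0.966
Z_in = Z_0·(Z_L + jZ_0·tanβl)/(Z_0 + jZ_L·tanβl)
     = 207·(677 − j408)/(794 + j654)

Z_in ≈ 53 − j150 Ω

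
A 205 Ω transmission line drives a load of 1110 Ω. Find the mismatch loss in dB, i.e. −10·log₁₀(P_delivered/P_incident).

mismatch loss ≈ 2.79 dB

Γ = (1110 − 205)/(1110 + 205) = 0.688
|Γ|² = 0.474, so P_del/P_inc = 1 − |Γ|² = 0.526
ML = −10·log₁₀(1 − |Γ|²)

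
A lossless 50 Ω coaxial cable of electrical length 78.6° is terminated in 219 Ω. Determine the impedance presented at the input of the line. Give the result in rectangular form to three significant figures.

tan(βl) = tan(78.6°) = 4.96
Z_in = Z_0·(Z_L + jZ_0·tanβl)/(Z_0 + jZ_L·tanβl)
     = 50·(219 + j248)/(50 + j1090)

Z_in ≈ 11.9 − j9.54 Ω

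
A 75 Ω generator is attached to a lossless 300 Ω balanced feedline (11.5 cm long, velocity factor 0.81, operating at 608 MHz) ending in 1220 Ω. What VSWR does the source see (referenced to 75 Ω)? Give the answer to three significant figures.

VSWR ≈ 2.37

λ = v/f = 0.81·c / 608 MHz = 0.4 m
βl = 2π·l/λ = 2π × 0.288 = 104°
tan(βl) = -4.14
Z_in = Z_0·(Z_L + jZ_0·tanβl)/(Z_0 + jZ_L·tanβl) = 77.8 + j67.9 Ω
Γ_s = (Z_in − Z_s)/(Z_in + Z_s) = (2.8 + j67.9)/(153 + j67.9), |Γ_s| = 0.406
VSWR = (1 + |Γ_s|)/(1 − |Γ_s|)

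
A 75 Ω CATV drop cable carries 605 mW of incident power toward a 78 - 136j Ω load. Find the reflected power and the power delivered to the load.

|Γ| = |(3 − j136)/(153 − j136)| = 0.665
|Γ|² = 0.442
P_refl = |Γ|²·P_inc = 267 mW, P_del = (1 − |Γ|²)·P_inc = 338 mW

P_reflected ≈ 267 mW; P_delivered ≈ 338 mW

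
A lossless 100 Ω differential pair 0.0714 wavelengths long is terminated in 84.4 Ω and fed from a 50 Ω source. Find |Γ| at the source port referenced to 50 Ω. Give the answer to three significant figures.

βl = 2π × 0.0714 = 25.7°
tan(βl) = 0.481
Z_in = Z_0·(Z_L + jZ_0·tanβl)/(Z_0 + jZ_L·tanβl) = 89.2 + j11.9 Ω
Γ_s = (Z_in − Z_s)/(Z_in + Z_s) = (39.2 + j11.9)/(139 + j11.9), |Γ_s| = 0.293

|Γ| ≈ 0.293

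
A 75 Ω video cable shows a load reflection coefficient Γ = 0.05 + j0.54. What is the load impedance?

Z_L = Z_0·(1 + Γ)/(1 − Γ) = 75·(1.05 + j0.54)/(0.95 − j0.54)

Z_L ≈ 44.3 + j67.8 Ω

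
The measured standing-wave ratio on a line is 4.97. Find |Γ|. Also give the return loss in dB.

|Γ| ≈ 0.665; return loss ≈ 3.54 dB

|Γ| = (S − 1)/(S + 1) = (4.97 − 1)/(4.97 + 1) = 3.97/5.97
RL = −20·log₁₀|Γ| = −20·log₁₀(0.665)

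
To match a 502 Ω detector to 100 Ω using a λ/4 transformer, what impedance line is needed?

Z_qwt ≈ 224 Ω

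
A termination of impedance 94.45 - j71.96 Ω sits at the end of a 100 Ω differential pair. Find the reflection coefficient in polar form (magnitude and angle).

Γ = (Z_L − Z_0)/(Z_L + Z_0) = (-5.55 − j71.96)/(194.4 − j71.96)
|Γ| = 72.2/207 = 0.348

Γ ≈ 0.348 ∠ -74.1°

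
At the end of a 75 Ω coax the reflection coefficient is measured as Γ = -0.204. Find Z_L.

Z_L = Z_0·(1 + Γ)/(1 − Γ) = 75·(0.796)/(1.2)

Z_L ≈ 49.6 Ω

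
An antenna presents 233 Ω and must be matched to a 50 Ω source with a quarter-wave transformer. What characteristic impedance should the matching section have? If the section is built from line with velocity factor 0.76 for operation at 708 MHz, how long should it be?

Z_qwt = √(Z_0·R_L) = √(50 × 233) = √11650
λ = 0.76·c/f = 0.322 m, so l = λ/4 = 0.0805 m

Z_qwt ≈ 108 Ω; length ≈ 8.05 cm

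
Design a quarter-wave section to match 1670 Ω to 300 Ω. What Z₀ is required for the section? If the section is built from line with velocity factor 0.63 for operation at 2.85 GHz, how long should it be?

Z_qwt = √(Z_0·R_L) = √(300 × 1670) = √501000
λ = 0.63·c/f = 0.0663 m, so l = λ/4 = 0.0166 m

Z_qwt ≈ 708 Ω; length ≈ 1.66 cm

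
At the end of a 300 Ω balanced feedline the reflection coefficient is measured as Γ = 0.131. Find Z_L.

Z_L = Z_0·(1 + Γ)/(1 − Γ) = 300·(1.13)/(0.869)

Z_L ≈ 390 Ω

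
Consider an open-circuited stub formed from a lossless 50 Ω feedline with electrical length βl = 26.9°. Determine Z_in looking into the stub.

tan(βl) = 0.507
For an open-circuited stub, Z_in = −jZ_0·cot(βl) = −jZ_0/tan(βl)

Z_in ≈ −j98.6 Ω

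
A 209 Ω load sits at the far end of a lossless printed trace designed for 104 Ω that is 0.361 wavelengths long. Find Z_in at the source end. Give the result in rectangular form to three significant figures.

Z_in ≈ 75 + j55.9 Ω

βl = 2π × 0.361 = 130°
tan(βl) = tan(130°) = -1.19
Z_in = Z_0·(Z_L + jZ_0·tanβl)/(Z_0 + jZ_L·tanβl)
     = 104·(209 − j124)/(104 − j249)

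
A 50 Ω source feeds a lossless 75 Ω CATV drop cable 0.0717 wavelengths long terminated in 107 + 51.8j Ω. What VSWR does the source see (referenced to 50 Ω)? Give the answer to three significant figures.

VSWR ≈ 2.91

βl = 2π × 0.0717 = 25.8°
tan(βl) = 0.484
Z_in = Z_0·(Z_L + jZ_0·tanβl)/(Z_0 + jZ_L·tanβl) = 144 − j16.5 Ω
Γ_s = (Z_in − Z_s)/(Z_in + Z_s) = (93.6 − j16.5)/(194 − j16.5), |Γ_s| = 0.489
VSWR = (1 + |Γ_s|)/(1 − |Γ_s|)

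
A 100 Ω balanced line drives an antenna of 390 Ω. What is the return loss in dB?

RL ≈ 4.56 dB

Γ = (390 − 100)/(390 + 100) = 0.592
RL = −20·log₁₀|Γ| = −20·log₁₀(0.592)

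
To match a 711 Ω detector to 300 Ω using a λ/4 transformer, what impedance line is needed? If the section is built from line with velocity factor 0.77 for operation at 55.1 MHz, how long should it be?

Z_qwt = √(Z_0·R_L) = √(300 × 711) = √213300
λ = 0.77·c/f = 4.19 m, so l = λ/4 = 1.05 m

Z_qwt ≈ 462 Ω; length ≈ 1.05 m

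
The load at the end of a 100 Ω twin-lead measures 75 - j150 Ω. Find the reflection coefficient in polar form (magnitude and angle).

Γ ≈ 0.66 ∠ -58.9°

Γ = (Z_L − Z_0)/(Z_L + Z_0) = (-25 − j150)/(175 − j150)
|Γ| = 152/230 = 0.66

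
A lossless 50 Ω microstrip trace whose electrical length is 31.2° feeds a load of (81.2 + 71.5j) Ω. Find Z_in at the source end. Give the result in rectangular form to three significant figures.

Z_in ≈ 113 − j67.2 Ω

tan(βl) = tan(31.2°) = 0.606
Z_in = Z_0·(Z_L + jZ_0·tanβl)/(Z_0 + jZ_L·tanβl)
     = 50·(81.2 + j102)/(6.7 + j49.2)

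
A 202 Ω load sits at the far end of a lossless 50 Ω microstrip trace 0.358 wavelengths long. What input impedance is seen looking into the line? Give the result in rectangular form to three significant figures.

βl = 2π × 0.358 = 129°
tan(βl) = tan(129°) = -1.24
Z_in = Z_0·(Z_L + jZ_0·tanβl)/(Z_0 + jZ_L·tanβl)
     = 50·(202 − j62)/(50 − j251)

Z_in ≈ 19.6 + j36.4 Ω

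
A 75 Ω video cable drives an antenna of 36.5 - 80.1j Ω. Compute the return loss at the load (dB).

RL ≈ 3.78 dB

Γ = (-38.5 − j80.1)/(111.5 − j80.1), |Γ| = 0.647
RL = −20·log₁₀|Γ| = −20·log₁₀(0.647)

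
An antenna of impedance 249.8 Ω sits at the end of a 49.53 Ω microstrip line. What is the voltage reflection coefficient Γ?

Γ = (Z_L − Z_0)/(Z_L + Z_0) = (249.8 − 49.53)/(249.8 + 49.53) = 200.3/299.3

Γ = 0.669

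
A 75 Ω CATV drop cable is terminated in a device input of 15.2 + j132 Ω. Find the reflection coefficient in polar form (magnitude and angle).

Γ ≈ 0.906 ∠ 58.7°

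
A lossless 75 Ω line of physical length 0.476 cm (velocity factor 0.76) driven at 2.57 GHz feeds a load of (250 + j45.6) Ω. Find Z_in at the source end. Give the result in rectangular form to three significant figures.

λ = v/f = 0.76·c / 2.57 GHz = 0.0887 m
βl = 2π·l/λ = 2π × 0.0537 = 19.3°
tan(βl) = tan(19.3°) = 0.351
Z_in = Z_0·(Z_L + jZ_0·tanβl)/(Z_0 + jZ_L·tanβl)
     = 75·(250 + j71.9)/(59 + j87.6)

Z_in ≈ 141 − j119 Ω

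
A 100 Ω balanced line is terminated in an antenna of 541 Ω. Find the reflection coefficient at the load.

Γ = 0.688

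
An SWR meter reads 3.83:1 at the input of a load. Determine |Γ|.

|Γ| ≈ 0.586

|Γ| = (S − 1)/(S + 1) = (3.83 − 1)/(3.83 + 1) = 2.83/4.83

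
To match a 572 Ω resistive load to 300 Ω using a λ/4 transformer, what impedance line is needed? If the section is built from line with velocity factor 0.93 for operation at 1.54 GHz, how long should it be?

Z_qwt ≈ 414 Ω; length ≈ 4.53 cm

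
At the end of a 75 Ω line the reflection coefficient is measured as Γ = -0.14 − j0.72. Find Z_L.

Z_L ≈ 19.1 − j59.4 Ω

Z_L = Z_0·(1 + Γ)/(1 − Γ) = 75·(0.86 − j0.72)/(1.14 + j0.72)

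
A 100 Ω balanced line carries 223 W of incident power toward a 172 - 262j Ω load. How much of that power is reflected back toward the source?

|Γ| = |(72 − j262)/(272 − j262)| = 0.719
|Γ|² = 0.518
P_refl = |Γ|²·P_inc = 115 W, P_del = (1 − |Γ|²)·P_inc = 108 W

P_reflected ≈ 115 W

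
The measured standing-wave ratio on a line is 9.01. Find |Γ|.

|Γ| ≈ 0.8

|Γ| = (S − 1)/(S + 1) = (9.01 − 1)/(9.01 + 1) = 8.01/10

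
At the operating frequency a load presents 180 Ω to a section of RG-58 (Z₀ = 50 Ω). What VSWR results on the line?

Γ = (180 − 50)/(180 + 50) = 0.565
VSWR = (1 + 0.565)/(1 − 0.565)

VSWR ≈ 3.6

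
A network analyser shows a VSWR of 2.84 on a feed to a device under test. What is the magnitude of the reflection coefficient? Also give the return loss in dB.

|Γ| = (S − 1)/(S + 1) = (2.84 − 1)/(2.84 + 1) = 1.84/3.84
RL = −20·log₁₀|Γ| = −20·log₁₀(0.479)

|Γ| ≈ 0.479; return loss ≈ 6.39 dB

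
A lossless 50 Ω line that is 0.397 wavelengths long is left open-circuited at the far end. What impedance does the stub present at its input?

Z_in ≈ +j66.2 Ω

βl = 2π × 0.397 = 143°
tan(βl) = -0.756
For an open-circuited stub, Z_in = −jZ_0·cot(βl) = −jZ_0/tan(βl)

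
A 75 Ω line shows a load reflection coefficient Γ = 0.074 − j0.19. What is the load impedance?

Z_L ≈ 80.4 − j31.9 Ω

Z_L = Z_0·(1 + Γ)/(1 − Γ) = 75·(1.07 − j0.19)/(0.926 + j0.19)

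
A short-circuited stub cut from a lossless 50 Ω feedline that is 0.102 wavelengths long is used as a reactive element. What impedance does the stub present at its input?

Z_in ≈ +j37.3 Ω

βl = 2π × 0.102 = 36.7°
tan(βl) = 0.746
For a short-circuited stub, Z_in = jZ_0·tan(βl)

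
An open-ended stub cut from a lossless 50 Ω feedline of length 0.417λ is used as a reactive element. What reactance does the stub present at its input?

βl = 2π × 0.417 = 150°
tan(βl) = -0.575
For an open-ended stub, Z_in = −jZ_0·cot(βl) = −jZ_0/tan(βl)

X_in ≈ 87 Ω (inductive)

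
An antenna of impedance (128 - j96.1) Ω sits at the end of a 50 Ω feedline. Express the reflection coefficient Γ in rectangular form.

Γ = (Z_L − Z_0)/(Z_L + Z_0) = (78 − j96.1)/(178 − j96.1)

Γ ≈ 0.565 − j0.235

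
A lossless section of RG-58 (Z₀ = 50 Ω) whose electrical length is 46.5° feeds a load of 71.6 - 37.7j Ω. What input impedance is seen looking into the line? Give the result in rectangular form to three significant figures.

Z_in ≈ 27.5 − j14.8 Ω

tan(βl) = tan(46.5°) = 1.05
Z_in = Z_0·(Z_L + jZ_0·tanβl)/(Z_0 + jZ_L·tanβl)
     = 50·(71.6 + j15)/(89.7 + j75.5)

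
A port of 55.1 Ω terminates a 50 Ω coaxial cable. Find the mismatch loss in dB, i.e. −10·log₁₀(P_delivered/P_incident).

Γ = (55.1 − 50)/(55.1 + 50) = 0.0485
|Γ|² = 0.00235, so P_del/P_inc = 1 − |Γ|² = 0.998
ML = −10·log₁₀(1 − |Γ|²)

mismatch loss ≈ 0.0102 dB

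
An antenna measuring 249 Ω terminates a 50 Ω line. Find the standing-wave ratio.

Γ = (249 − 50)/(249 + 50) = 0.666
VSWR = (1 + 0.666)/(1 − 0.666)

VSWR ≈ 4.98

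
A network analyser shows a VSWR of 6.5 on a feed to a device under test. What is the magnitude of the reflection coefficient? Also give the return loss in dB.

|Γ| ≈ 0.733; return loss ≈ 2.69 dB

|Γ| = (S − 1)/(S + 1) = (6.5 − 1)/(6.5 + 1) = 5.5/7.5
RL = −20·log₁₀|Γ| = −20·log₁₀(0.733)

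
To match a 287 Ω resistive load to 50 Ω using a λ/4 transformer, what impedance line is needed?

Z_qwt ≈ 120 Ω

Z_qwt = √(Z_0·R_L) = √(50 × 287) = √14350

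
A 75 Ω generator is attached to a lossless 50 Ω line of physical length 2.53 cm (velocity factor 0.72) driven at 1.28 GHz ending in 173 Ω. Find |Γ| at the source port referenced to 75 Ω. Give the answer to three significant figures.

|Γ| ≈ 0.618

λ = v/f = 0.72·c / 1.28 GHz = 0.169 m
βl = 2π·l/λ = 2π × 0.15 = 54°
tan(βl) = 1.38
Z_in = Z_0·(Z_L + jZ_0·tanβl)/(Z_0 + jZ_L·tanβl) = 21.2 − j31.9 Ω
Γ_s = (Z_in − Z_s)/(Z_in + Z_s) = (-53.8 − j31.9)/(96.2 − j31.9), |Γ_s| = 0.618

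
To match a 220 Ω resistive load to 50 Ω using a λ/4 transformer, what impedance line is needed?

Z_qwt = √(Z_0·R_L) = √(50 × 220) = √11000

Z_qwt ≈ 105 Ω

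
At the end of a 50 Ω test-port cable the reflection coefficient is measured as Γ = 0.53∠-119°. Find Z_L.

Z_L = Z_0·(1 + Γ)/(1 − Γ) = 50·(0.743 − j0.464)/(1.26 + j0.464)

Z_L ≈ 20 − j25.8 Ω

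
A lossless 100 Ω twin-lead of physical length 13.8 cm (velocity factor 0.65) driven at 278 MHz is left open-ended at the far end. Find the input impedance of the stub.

λ = v/f = 0.65·c / 278 MHz = 0.701 m
βl = 2π·l/λ = 2π × 0.197 = 70.8°
tan(βl) = 2.88
For an open-ended stub, Z_in = −jZ_0·cot(βl) = −jZ_0/tan(βl)

Z_in ≈ −j34.8 Ω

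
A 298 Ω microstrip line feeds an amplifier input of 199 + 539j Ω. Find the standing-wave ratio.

VSWR ≈ 6.92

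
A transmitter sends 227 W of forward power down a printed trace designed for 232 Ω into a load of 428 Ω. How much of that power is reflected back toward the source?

Γ = (428 − 232)/(428 + 232) = 0.297
|Γ|² = 0.0882
P_refl = |Γ|²·P_inc = 20 W, P_del = (1 − |Γ|²)·P_inc = 207 W

P_reflected ≈ 20 W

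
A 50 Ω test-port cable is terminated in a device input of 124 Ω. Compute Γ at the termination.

Γ = (Z_L − Z_0)/(Z_L + Z_0) = (124 − 50)/(124 + 50) = 74/174

Γ = 0.425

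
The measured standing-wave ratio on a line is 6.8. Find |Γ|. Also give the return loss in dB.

|Γ| = (S − 1)/(S + 1) = (6.8 − 1)/(6.8 + 1) = 5.8/7.8
RL = −20·log₁₀|Γ| = −20·log₁₀(0.744)

|Γ| ≈ 0.744; return loss ≈ 2.57 dB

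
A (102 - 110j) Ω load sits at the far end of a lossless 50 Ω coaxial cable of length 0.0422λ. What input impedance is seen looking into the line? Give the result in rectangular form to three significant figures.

βl = 2π × 0.0422 = 15.2°
tan(βl) = tan(15.2°) = 0.272
Z_in = Z_0·(Z_L + jZ_0·tanβl)/(Z_0 + jZ_L·tanβl)
     = 50·(102 − j96.4)/(79.9 + j27.7)

Z_in ≈ 38.3 − j73.6 Ω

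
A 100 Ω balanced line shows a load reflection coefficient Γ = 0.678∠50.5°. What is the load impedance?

Z_L ≈ 90.5 + j175 Ω

Z_L = Z_0·(1 + Γ)/(1 − Γ) = 100·(1.43 + j0.523)/(0.569 − j0.523)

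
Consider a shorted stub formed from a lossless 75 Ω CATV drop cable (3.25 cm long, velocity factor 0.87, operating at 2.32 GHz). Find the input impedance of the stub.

Z_in ≈ −j301 Ω

λ = v/f = 0.87·c / 2.32 GHz = 0.113 m
βl = 2π·l/λ = 2π × 0.289 = 104°
tan(βl) = -4.01
For a shorted stub, Z_in = jZ_0·tan(βl)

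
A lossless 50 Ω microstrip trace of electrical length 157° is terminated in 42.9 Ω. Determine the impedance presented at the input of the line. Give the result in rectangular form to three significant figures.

Z_in ≈ 44.7 − j4.94 Ω

tan(βl) = tan(157°) = -0.424
Z_in = Z_0·(Z_L + jZ_0·tanβl)/(Z_0 + jZ_L·tanβl)
     = 50·(42.9 − j21.2)/(50 − j18.2)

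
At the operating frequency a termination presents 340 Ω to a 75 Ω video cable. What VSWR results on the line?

VSWR ≈ 4.53

For a purely resistive load, VSWR = R_L/Z_0 or Z_0/R_L (whichever > 1) = 340/75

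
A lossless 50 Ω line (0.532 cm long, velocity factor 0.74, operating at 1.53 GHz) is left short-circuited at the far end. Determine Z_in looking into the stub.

Z_in ≈ +j11.7 Ω

λ = v/f = 0.74·c / 1.53 GHz = 0.145 m
βl = 2π·l/λ = 2π × 0.0367 = 13.2°
tan(βl) = 0.235
For a short-circuited stub, Z_in = jZ_0·tan(βl)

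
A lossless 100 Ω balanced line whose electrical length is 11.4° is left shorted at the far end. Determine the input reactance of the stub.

tan(βl) = 0.202
For a shorted stub, Z_in = jZ_0·tan(βl)

X_in ≈ 20.2 Ω (inductive)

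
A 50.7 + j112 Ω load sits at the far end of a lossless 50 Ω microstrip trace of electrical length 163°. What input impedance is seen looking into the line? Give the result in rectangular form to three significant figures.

tan(βl) = tan(163°) = -0.306
Z_in = Z_0·(Z_L + jZ_0·tanβl)/(Z_0 + jZ_L·tanβl)
     = 50·(50.7 + j96.7)/(84.2 − j15.5)

Z_in ≈ 18.9 + j60.9 Ω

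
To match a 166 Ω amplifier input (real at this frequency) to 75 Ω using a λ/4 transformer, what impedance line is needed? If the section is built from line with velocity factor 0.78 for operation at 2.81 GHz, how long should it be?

Z_qwt ≈ 112 Ω; length ≈ 2.08 cm

Z_qwt = √(Z_0·R_L) = √(75 × 166) = √12450
λ = 0.78·c/f = 0.0833 m, so l = λ/4 = 0.0208 m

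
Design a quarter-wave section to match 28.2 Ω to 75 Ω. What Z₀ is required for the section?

Z_qwt ≈ 46 Ω

Z_qwt = √(Z_0·R_L) = √(75 × 28.2) = √2115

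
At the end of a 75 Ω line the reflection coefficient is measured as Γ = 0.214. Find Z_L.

Z_L ≈ 116 Ω

Z_L = Z_0·(1 + Γ)/(1 − Γ) = 75·(1.21)/(0.786)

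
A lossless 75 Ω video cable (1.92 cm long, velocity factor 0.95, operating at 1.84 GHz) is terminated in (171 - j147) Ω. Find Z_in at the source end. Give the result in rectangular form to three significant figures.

Z_in ≈ 24.7 − j43.8 Ω

λ = v/f = 0.95·c / 1.84 GHz = 0.155 m
βl = 2π·l/λ = 2π × 0.124 = 44.6°
tan(βl) = tan(44.6°) = 0.987
Z_in = Z_0·(Z_L + jZ_0·tanβl)/(Z_0 + jZ_L·tanβl)
     = 75·(171 − j73)/(220 + j169)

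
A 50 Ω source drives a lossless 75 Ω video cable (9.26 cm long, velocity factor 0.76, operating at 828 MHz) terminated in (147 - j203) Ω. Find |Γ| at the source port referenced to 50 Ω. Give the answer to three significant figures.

λ = v/f = 0.76·c / 828 MHz = 0.275 m
βl = 2π·l/λ = 2π × 0.336 = 121°
tan(βl) = -1.66
Z_in = Z_0·(Z_L + jZ_0·tanβl)/(Z_0 + jZ_L·tanβl) = 24.2 + j71.2 Ω
Γ_s = (Z_in − Z_s)/(Z_in + Z_s) = (-25.8 + j71.2)/(74.2 + j71.2), |Γ_s| = 0.736

|Γ| ≈ 0.736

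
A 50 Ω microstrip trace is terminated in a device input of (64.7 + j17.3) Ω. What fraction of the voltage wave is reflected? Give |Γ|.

Γ = (Z_L − Z_0)/(Z_L + Z_0) = (14.7 + j17.3)/(114.7 + j17.3)
|Γ| = 22.7/116

|Γ| ≈ 0.196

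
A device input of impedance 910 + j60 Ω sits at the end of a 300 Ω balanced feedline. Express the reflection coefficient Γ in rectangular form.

Γ = (Z_L − Z_0)/(Z_L + Z_0) = (610 + j60)/(1210 + j60)

Γ ≈ 0.505 + j0.0245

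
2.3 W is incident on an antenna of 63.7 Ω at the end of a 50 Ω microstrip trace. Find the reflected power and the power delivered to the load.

P_reflected ≈ 0.0334 W; P_delivered ≈ 2.27 W

Γ = (63.7 − 50)/(63.7 + 50) = 0.12
|Γ|² = 0.0145
P_refl = |Γ|²·P_inc = 0.0334 W, P_del = (1 − |Γ|²)·P_inc = 2.27 W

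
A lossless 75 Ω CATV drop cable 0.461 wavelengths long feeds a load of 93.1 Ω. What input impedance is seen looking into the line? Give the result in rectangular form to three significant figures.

βl = 2π × 0.461 = 166°
tan(βl) = tan(166°) = -0.25
Z_in = Z_0·(Z_L + jZ_0·tanβl)/(Z_0 + jZ_L·tanβl)
     = 75·(93.1 − j18.8)/(75 − j23.3)

Z_in ≈ 90.2 + j9.25 Ω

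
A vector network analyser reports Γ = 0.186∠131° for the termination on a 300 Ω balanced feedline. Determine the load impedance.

Z_L ≈ 227 + j65.9 Ω

Z_L = Z_0·(1 + Γ)/(1 − Γ) = 300·(0.878 + j0.14)/(1.12 − j0.14)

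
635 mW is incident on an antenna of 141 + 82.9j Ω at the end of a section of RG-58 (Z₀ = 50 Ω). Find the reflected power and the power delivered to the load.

P_reflected ≈ 222 mW; P_delivered ≈ 413 mW

|Γ| = |(91 + j82.9)/(191 + j82.9)| = 0.591
|Γ|² = 0.35
P_refl = |Γ|²·P_inc = 222 mW, P_del = (1 − |Γ|²)·P_inc = 413 mW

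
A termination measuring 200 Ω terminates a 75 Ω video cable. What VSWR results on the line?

VSWR ≈ 2.67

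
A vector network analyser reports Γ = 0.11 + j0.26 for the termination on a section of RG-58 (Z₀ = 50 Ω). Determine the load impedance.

Z_L = Z_0·(1 + Γ)/(1 − Γ) = 50·(1.11 + j0.26)/(0.89 − j0.26)

Z_L ≈ 53.5 + j30.2 Ω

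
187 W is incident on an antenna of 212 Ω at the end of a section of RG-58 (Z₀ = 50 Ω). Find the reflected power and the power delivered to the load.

P_reflected ≈ 71.5 W; P_delivered ≈ 116 W

Γ = (212 − 50)/(212 + 50) = 0.618
|Γ|² = 0.382
P_refl = |Γ|²·P_inc = 71.5 W, P_del = (1 − |Γ|²)·P_inc = 116 W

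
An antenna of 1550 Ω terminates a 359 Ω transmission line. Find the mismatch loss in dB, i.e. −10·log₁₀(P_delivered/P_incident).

Γ = (1550 − 359)/(1550 + 359) = 0.624
|Γ|² = 0.389, so P_del/P_inc = 1 − |Γ|² = 0.611
ML = −10·log₁₀(1 − |Γ|²)

mismatch loss ≈ 2.14 dB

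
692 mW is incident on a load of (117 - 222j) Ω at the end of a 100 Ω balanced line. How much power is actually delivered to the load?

|Γ| = |(17 − j222)/(217 − j222)| = 0.717
|Γ|² = 0.514
P_refl = |Γ|²·P_inc = 356 mW, P_del = (1 − |Γ|²)·P_inc = 336 mW

P_delivered ≈ 336 mW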